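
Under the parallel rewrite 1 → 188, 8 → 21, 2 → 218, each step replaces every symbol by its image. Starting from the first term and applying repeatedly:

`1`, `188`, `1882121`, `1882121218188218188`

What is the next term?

Applying the rule to each of the 19 symbols of 1882121218188218188 gives the pieces 188 21 21 218 188 218 188 218 188 21 188 21 21 218 188 21 188 21 21, which concatenate to the answer.

1882121218188218188218188211882121218188211882121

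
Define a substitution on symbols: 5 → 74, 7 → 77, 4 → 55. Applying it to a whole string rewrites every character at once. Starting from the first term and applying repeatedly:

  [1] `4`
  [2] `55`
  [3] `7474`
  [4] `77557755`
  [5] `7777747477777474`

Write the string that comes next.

77777777775577557777777777557755

φ(7777747477777474) expands symbol-by-symbol to 77 77 77 77 77 55 77 55 77 77 77 77 77 55 77 55; joining the 16 pieces gives the next term.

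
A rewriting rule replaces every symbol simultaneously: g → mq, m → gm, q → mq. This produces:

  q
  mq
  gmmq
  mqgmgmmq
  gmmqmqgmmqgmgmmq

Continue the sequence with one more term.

mqgmgmmqgmmqmqgmgmmqmqgmmqgmgmmq

Replace each of the 16 characters of gmmqmqgmmqgmgmmq in place — mq gm gm mq gm mq mq gm gm mq mq gm mq gm gm mq — and concatenate.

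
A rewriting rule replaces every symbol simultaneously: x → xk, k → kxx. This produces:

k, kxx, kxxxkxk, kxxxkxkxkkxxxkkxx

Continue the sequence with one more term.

kxxxkxkxkkxxxkkxxxkkxxkxxxkxkxkkxxkxxxkxk

Replace each of the 17 characters of kxxxkxkxkkxxxkkxx in place — kxx xk xk xk kxx xk kxx xk kxx kxx xk xk xk kxx kxx xk xk — and concatenate.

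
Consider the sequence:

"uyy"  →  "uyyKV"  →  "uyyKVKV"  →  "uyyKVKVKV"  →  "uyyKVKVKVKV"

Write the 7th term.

uyyKVKVKVKVKVKV

Every step adds KV to the end: s(k+1) = s(k)·KV.
From uyyKVKVKVKV, 2 further steps: uyyKVKVKVKV → uyyKVKVKVKVKV → (answer).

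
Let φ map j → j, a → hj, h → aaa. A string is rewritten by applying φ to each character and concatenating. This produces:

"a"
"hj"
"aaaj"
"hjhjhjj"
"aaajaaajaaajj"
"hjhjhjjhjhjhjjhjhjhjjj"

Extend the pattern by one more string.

Applying the rule to each of the 22 symbols of hjhjhjjhjhjhjjhjhjhjjj gives the pieces aaa j aaa j aaa j j aaa j aaa j aaa j j aaa j aaa j aaa j j j, which concatenate to the answer.

aaajaaajaaajjaaajaaajaaajjaaajaaajaaajjj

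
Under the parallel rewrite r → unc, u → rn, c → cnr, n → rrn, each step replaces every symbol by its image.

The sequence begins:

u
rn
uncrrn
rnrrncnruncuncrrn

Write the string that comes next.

Applying the rule to each of the 17 symbols of rnrrncnruncuncrrn gives the pieces unc rrn unc unc rrn cnr rrn unc rn rrn cnr rn rrn cnr unc unc rrn, which concatenate to the answer.

uncrrnuncuncrrncnrrrnuncrnrrncnrrnrrncnruncuncrrn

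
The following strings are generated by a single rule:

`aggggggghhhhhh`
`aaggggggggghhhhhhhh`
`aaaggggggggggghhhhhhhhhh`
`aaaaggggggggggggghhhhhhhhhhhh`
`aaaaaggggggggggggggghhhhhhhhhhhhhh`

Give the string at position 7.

Term n consists of n-1 a's, followed by 2n+3 g's, followed by 2n+2 h's, where the shown terms are n = 2, 3, 4, 5, 6.
Setting n = 8 gives 7, 19, 18 characters in each block.

aaaaaaaggggggggggggggggggghhhhhhhhhhhhhhhhhh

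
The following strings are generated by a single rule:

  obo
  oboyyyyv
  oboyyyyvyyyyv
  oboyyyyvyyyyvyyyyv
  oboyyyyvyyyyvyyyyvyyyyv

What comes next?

Every step adds yyyyv to the end: s(k+1) = s(k)·yyyyv.
Applying this once more to oboyyyyvyyyyvyyyyvyyyyv:

oboyyyyvyyyyvyyyyvyyyyvyyyyv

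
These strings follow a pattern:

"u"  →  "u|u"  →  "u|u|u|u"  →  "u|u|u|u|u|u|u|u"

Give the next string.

Every step duplicates the string with '|' between the halves.
One more doubling of u|u|u|u|u|u|u|u gives the answer.

u|u|u|u|u|u|u|u|u|u|u|u|u|u|u|u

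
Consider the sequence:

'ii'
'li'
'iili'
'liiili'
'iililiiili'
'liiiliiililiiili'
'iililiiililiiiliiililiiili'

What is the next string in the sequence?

liiiliiililiiiliiililiiililiiiliiililiiili

Each term (from the third on) is the two preceding terms concatenated in order: term 3 = ii·li = iili.
Continuing: liiiliiililiiili · iililiiililiiiliiililiiili gives term 8.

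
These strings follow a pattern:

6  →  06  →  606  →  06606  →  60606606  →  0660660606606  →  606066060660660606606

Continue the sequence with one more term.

This is a Fibonacci-style word recurrence s(k) = s(k−2)·s(k−1): e.g. 6·06 = 606.
The next term joins 0660660606606 and 606066060660660606606.

0660660606606606066060660660606606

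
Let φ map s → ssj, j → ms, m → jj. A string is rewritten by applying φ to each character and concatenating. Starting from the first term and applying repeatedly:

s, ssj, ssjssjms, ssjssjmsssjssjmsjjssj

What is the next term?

Rewriting the 21 symbols of ssjssjmsssjssjmsjjssj one by one yields ssj ssj ms ssj ssj ms jj ssj ssj ssj ms ssj ssj ms jj ssj ms ms ssj ssj ms; concatenated:

ssjssjmsssjssjmsjjssjssjssjmsssjssjmsjjssjmsmsssjssjms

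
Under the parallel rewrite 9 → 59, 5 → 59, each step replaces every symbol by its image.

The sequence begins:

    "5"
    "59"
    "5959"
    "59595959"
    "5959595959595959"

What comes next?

Rewriting the 16 symbols of 5959595959595959 one by one yields 59 59 59 59 59 59 59 59 59 59 59 59 59 59 59 59; concatenated:

59595959595959595959595959595959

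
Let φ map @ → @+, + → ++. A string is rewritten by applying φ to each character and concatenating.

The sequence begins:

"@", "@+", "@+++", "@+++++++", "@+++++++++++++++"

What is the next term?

Applying the rule to each of the 16 symbols of @+++++++++++++++ gives the pieces @+ ++ ++ ++ ++ ++ ++ ++ ++ ++ ++ ++ ++ ++ ++ ++, which concatenate to the answer.

@+++++++++++++++++++++++++++++++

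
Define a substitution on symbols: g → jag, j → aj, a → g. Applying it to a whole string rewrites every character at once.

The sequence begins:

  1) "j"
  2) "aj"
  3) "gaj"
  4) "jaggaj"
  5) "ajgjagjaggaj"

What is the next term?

gajjagajgjagajgjagjaggaj

Rewriting each symbol of ajgjagjaggaj: a→g, j→aj, g→jag, j→aj, a→g, g→jag, j→aj, a→g, g→jag, g→jag, a→g, j→aj, which concatenates to g aj jag aj g jag aj g jag jag g aj.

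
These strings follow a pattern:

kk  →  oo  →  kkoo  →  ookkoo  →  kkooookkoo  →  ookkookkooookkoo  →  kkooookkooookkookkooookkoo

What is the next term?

From term 3 onward, concatenate the second-to-last term with the last: kk·oo = kkoo, oo·kkoo = ookkoo, …
So term 8 is ookkookkooookkoo·kkooookkooookkookkooookkoo.

ookkookkooookkookkooookkooookkookkooookkoo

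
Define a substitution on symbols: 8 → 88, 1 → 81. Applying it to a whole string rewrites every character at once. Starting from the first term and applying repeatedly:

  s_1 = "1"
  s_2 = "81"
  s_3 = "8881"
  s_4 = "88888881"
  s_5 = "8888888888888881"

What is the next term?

88888888888888888888888888888881

Replace each of the 16 characters of 8888888888888881 in place — 88 88 88 88 88 88 88 88 88 88 88 88 88 88 88 81 — and concatenate.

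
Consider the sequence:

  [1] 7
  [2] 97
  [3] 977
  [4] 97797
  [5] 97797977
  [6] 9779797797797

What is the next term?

977979779779797797977

From term 3 onward, concatenate the last term with the second-to-last: 97·7 = 977, 977·97 = 97797, …
So term 7 is 9779797797797·97797977.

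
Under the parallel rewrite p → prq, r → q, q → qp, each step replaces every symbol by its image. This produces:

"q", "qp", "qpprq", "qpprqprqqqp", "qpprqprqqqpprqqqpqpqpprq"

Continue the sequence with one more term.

Rewriting the 24 symbols of qpprqprqqqpprqqqpqpqpprq one by one yields qp prq prq q qp prq q qp qp qp prq prq q qp qp qp prq qp prq qp prq prq q qp; concatenated:

qpprqprqqqpprqqqpqpqpprqprqqqpqpqpprqqpprqqpprqprqqqp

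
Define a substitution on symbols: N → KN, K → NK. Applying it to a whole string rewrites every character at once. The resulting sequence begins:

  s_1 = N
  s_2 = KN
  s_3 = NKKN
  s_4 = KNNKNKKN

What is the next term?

NKKNKNNKKNNKNKKN

Apply φ to KNNKNKKN symbol by symbol: K→NK, N→KN, N→KN, K→NK, N→KN, K→NK, K→NK, N→KN; joined: NK KN KN NK KN NK NK KN.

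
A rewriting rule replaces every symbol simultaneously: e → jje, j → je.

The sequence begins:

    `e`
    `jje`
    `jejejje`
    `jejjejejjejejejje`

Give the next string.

jejjejejejjejejjejejejjejejjejejjejejejje

Replace each of the 17 characters of jejjejejjejejejje in place — je jje je je jje je jje je je jje je jje je jje je je jje — and concatenate.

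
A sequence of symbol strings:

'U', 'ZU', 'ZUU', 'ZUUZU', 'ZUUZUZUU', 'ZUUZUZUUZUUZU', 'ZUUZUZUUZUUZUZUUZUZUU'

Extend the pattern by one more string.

From term 3 onward, concatenate the last term with the second-to-last: ZU·U = ZUU, ZUU·ZU = ZUUZU, …
Continuing: ZUUZUZUUZUUZUZUUZUZUU · ZUUZUZUUZUUZU gives term 8.

ZUUZUZUUZUUZUZUUZUZUUZUUZUZUUZUUZU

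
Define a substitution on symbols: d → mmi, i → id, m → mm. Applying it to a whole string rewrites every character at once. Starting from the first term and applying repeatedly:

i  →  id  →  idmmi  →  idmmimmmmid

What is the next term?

Apply φ to idmmimmmmid symbol by symbol: i→id, d→mmi, m→mm, m→mm, i→id, m→mm, m→mm, m→mm, m→mm, i→id, d→mmi; joined: id mmi mm mm id mm mm mm mm id mmi.

idmmimmmmidmmmmmmmmidmmi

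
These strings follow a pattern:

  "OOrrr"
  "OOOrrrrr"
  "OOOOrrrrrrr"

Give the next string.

OOOOOrrrrrrrrr

Reading off run lengths: O runs 2, 3, 4; r runs 3, 5, 7 — each is linear in n (n = 1, 2, …).
Setting n = 4 gives 5, 9 characters in each block.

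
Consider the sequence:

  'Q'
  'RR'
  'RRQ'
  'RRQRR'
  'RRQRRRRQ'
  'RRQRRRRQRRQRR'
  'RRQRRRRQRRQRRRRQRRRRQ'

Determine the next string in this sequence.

This is a Fibonacci-style word recurrence s(k) = s(k−1)·s(k−2): e.g. RR·Q = RRQ.
Continuing: RRQRRRRQRRQRRRRQRRRRQ · RRQRRRRQRRQRR gives term 8.

RRQRRRRQRRQRRRRQRRRRQRRQRRRRQRRQRR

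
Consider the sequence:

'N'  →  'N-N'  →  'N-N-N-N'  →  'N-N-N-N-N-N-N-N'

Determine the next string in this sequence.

Every step duplicates the string with '-' between the halves.
One more doubling of N-N-N-N-N-N-N-N gives the answer.

N-N-N-N-N-N-N-N-N-N-N-N-N-N-N-N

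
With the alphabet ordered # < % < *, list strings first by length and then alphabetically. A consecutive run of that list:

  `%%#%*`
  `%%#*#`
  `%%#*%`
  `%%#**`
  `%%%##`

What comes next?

Treat %%%## as a base-3 numeral over the given alphabet and add one, carrying through any trailing *'s.

%%%#%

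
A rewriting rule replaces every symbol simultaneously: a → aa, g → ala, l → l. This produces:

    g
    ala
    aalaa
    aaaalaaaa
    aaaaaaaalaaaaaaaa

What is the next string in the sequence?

aaaaaaaaaaaaaaaalaaaaaaaaaaaaaaaa

Applying the rule to each of the 17 symbols of aaaaaaaalaaaaaaaa gives the pieces aa aa aa aa aa aa aa aa l aa aa aa aa aa aa aa aa, which concatenate to the answer.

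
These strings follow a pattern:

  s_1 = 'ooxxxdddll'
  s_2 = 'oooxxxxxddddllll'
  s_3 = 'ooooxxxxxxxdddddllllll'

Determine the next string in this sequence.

Reading off run lengths: o runs 2, 3, 4; x runs 3, 5, 7; d runs 3, 4, 5; l runs 2, 4, 6 — each is linear in n (n = 1, 2, …).
At n = 4 the blocks have lengths 5, 9, 6, 8.

oooooxxxxxxxxxddddddllllllll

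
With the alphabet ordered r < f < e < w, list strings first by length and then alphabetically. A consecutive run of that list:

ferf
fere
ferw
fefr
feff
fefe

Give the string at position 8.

Advancing 2 positions from fefe through fefe → fefw reaches term 8.

feer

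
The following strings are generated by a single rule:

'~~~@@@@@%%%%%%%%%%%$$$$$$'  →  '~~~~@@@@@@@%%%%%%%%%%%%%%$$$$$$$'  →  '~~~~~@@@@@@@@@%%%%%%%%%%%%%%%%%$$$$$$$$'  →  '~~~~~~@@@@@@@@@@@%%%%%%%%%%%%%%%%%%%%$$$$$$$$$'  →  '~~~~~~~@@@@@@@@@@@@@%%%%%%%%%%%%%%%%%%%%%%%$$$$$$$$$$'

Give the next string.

Each string has the form ~^{n} @^{2n-1} %^{3n+2} $^{n+3}, where the shown terms are n = 3, 4, 5, 6, 7.
At n = 8 the blocks have lengths 8, 15, 26, 11.

~~~~~~~~@@@@@@@@@@@@@@@%%%%%%%%%%%%%%%%%%%%%%%%%%$$$$$$$$$$$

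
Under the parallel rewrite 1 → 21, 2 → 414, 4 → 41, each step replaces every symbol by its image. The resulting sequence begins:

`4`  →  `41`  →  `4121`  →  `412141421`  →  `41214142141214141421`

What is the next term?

Replace each of the 20 characters of 41214142141214141421 in place — 41 21 414 21 41 21 41 414 21 41 21 414 21 41 21 41 21 41 414 21 — and concatenate.

41214142141214141421412141421412141214141421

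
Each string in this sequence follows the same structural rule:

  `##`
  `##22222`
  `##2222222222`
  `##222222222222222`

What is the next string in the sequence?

Each term is the previous one with 22222 appended.
Applying this once more to ##222222222222222:

##22222222222222222222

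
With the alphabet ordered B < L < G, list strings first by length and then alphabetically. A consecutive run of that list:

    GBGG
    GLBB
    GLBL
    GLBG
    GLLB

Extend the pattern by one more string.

Find the rightmost character of GLLB below G, bump it to the next letter, and reset everything to its right to B.

GLLL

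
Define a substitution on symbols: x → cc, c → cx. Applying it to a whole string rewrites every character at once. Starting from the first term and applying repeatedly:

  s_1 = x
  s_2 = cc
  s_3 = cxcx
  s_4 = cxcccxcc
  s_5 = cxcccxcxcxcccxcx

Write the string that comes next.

Replace each of the 16 characters of cxcccxcxcxcccxcx in place — cx cc cx cx cx cc cx cc cx cc cx cx cx cc cx cc — and concatenate.

cxcccxcxcxcccxcccxcccxcxcxcccxcc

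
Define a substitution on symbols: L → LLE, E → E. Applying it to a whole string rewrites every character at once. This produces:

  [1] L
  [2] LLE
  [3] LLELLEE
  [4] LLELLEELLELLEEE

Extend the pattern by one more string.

Replace each of the 15 characters of LLELLEELLELLEEE in place — LLE LLE E LLE LLE E E LLE LLE E LLE LLE E E E — and concatenate.

LLELLEELLELLEEELLELLEELLELLEEEE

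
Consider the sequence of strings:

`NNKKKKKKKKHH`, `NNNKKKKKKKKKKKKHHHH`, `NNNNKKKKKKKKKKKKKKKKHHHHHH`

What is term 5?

Each string has the form N^{n} K^{4n} H^{2n-2}, where the shown terms are n = 2, 3, 4.
At n = 6 the blocks have lengths 6, 24, 10.

NNNNNNKKKKKKKKKKKKKKKKKKKKKKKKHHHHHHHHHH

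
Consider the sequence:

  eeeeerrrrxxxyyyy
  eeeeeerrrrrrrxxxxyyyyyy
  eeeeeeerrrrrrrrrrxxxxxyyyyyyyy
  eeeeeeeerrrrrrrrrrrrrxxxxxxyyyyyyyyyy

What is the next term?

Reading off run lengths: e runs 5, 6, 7, 8; r runs 4, 7, 10, 13; x runs 3, 4, 5, 6; y runs 4, 6, 8, 10 — each is linear in n, where the shown terms are n = 2, 3, 4, 5.
For the next term, n = 6, so the run lengths are 9, 16, 7, 12.

eeeeeeeeerrrrrrrrrrrrrrrrxxxxxxxyyyyyyyyyyyy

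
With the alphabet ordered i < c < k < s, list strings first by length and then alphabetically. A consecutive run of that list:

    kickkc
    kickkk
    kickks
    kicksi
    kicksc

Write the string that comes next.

The successor of kicksc increments the rightmost position that isn't already s and resets every position after it to i.

kicksk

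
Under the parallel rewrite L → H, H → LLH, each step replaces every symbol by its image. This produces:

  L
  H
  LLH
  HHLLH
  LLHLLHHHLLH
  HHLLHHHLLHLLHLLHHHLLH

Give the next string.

φ(HHLLHHHLLHLLHLLHHHLLH) expands symbol-by-symbol to LLH LLH H H LLH LLH LLH H H LLH H H LLH H H LLH LLH LLH H H LLH; joining the 21 pieces gives the next term.

LLHLLHHHLLHLLHLLHHHLLHHHLLHHHLLHLLHLLHHHLLH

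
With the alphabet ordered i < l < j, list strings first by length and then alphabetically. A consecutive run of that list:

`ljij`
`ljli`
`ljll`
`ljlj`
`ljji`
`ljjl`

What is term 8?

Stepping forward 2 times from ljjl: ljjl → ljjj, then the target.

jiii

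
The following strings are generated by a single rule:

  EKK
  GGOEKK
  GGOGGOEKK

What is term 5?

Every step adds GGO at the front: s(k+1) = GGO·s(k).
From GGOGGOEKK, 2 further steps: GGOGGOEKK → GGOGGOGGOEKK → (answer).

GGOGGOGGOGGOEKK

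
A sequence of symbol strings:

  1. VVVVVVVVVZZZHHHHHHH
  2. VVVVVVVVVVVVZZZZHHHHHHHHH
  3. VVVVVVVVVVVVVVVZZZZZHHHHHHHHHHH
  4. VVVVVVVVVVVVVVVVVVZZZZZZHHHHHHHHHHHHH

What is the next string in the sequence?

VVVVVVVVVVVVVVVVVVVVVZZZZZZZHHHHHHHHHHHHHHH

Term n consists of 3n+3 V's, followed by n+1 Z's, followed by 2n+3 H's, where the shown terms are n = 2, 3, 4, 5.
For the next term, n = 6, so the run lengths are 21, 7, 15.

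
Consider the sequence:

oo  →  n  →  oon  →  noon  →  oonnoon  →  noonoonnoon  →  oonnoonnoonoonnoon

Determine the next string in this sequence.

noonoonnoonoonnoonnoonoonnoon

From term 3 onward, concatenate the second-to-last term with the last: oo·n = oon, n·oon = noon, …
The next term joins noonoonnoon and oonnoonnoonoonnoon.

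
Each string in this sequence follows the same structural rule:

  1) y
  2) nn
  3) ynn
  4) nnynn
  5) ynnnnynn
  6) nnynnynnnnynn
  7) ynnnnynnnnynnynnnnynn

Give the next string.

nnynnynnnnynnynnnnynnnnynnynnnnynn

This is a Fibonacci-style word recurrence s(k) = s(k−2)·s(k−1): e.g. y·nn = ynn.
The next term joins nnynnynnnnynn and ynnnnynnnnynnynnnnynn.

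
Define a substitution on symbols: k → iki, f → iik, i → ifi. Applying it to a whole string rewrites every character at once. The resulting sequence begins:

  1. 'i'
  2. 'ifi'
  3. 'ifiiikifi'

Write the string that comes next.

Expanding ifiiikifi: i→ifi, f→iik, i→ifi, i→ifi, i→ifi, k→iki, i→ifi, f→iik, i→ifi. Concatenated: ifi iik ifi ifi ifi iki ifi iik ifi.

ifiiikifiifiifiikiifiiikifi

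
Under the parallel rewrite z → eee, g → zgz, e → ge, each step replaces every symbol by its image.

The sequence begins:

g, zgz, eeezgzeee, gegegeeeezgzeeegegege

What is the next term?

Replace each of the 21 characters of gegegeeeezgzeeegegege in place — zgz ge zgz ge zgz ge ge ge ge eee zgz eee ge ge ge zgz ge zgz ge zgz ge — and concatenate.

zgzgezgzgezgzgegegegeeeezgzeeegegegezgzgezgzgezgzge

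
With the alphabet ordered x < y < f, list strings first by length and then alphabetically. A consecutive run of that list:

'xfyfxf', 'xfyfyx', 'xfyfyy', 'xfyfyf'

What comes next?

xfyffx

The successor of xfyfyf increments the rightmost position that isn't already f and resets every position after it to x.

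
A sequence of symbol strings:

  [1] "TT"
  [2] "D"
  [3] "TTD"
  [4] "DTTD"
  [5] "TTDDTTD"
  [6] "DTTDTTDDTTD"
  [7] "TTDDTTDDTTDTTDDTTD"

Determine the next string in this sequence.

DTTDTTDDTTDTTDDTTDDTTDTTDDTTD

This is a Fibonacci-style word recurrence s(k) = s(k−2)·s(k−1): e.g. TT·D = TTD.
So term 8 is DTTDTTDDTTD·TTDDTTDDTTDTTDDTTD.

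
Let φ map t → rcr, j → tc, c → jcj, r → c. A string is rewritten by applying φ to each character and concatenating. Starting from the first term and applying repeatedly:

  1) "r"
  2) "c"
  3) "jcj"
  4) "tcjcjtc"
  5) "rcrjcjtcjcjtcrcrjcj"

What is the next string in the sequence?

cjcjctcjcjtcrcrjcjtcjcjtcrcrjcjcjcjctcjcjtc

φ(rcrjcjtcjcjtcrcrjcj) expands symbol-by-symbol to c jcj c tc jcj tc rcr jcj tc jcj tc rcr jcj c jcj c tc jcj tc; joining the 19 pieces gives the next term.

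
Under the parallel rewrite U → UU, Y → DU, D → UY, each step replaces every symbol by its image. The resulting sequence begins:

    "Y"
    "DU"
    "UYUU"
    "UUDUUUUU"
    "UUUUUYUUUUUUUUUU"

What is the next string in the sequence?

Applying the rule to each of the 16 symbols of UUUUUYUUUUUUUUUU gives the pieces UU UU UU UU UU DU UU UU UU UU UU UU UU UU UU UU, which concatenate to the answer.

UUUUUUUUUUDUUUUUUUUUUUUUUUUUUUUU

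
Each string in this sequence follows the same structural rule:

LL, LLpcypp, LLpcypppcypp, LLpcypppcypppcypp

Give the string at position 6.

LLpcypppcypppcypppcypppcypp

Each term is the previous one with pcypp appended.
From LLpcypppcypppcypp, 2 further steps: LLpcypppcypppcypp → LLpcypppcypppcypppcypp → (answer).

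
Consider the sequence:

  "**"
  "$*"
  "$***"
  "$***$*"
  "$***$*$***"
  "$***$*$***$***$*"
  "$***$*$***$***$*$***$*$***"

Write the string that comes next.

$***$*$***$***$*$***$*$***$***$*$***$***$*

From term 3 onward, concatenate the last term with the second-to-last: $*·** = $***, $***·$* = $***$*, …
Continuing: $***$*$***$***$*$***$*$*** · $***$*$***$***$* gives term 8.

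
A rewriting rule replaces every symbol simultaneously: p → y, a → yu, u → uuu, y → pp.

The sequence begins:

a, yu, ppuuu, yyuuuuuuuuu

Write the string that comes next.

Expanding yyuuuuuuuuu: y→pp, y→pp, u→uuu, u→uuu, u→uuu, u→uuu, u→uuu, u→uuu, u→uuu, u→uuu, u→uuu. Concatenated: pp pp uuu uuu uuu uuu uuu uuu uuu uuu uuu.

ppppuuuuuuuuuuuuuuuuuuuuuuuuuuu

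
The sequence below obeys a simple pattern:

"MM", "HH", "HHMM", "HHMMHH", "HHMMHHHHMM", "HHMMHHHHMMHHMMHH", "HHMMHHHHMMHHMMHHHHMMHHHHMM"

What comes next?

From term 3 onward, concatenate the last term with the second-to-last: HH·MM = HHMM, HHMM·HH = HHMMHH, …
The next term joins HHMMHHHHMMHHMMHHHHMMHHHHMM and HHMMHHHHMMHHMMHH.

HHMMHHHHMMHHMMHHHHMMHHHHMMHHMMHHHHMMHHMMHH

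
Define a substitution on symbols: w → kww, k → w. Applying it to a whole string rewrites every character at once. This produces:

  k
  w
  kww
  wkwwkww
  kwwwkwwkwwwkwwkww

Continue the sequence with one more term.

φ(kwwwkwwkwwwkwwkww) expands symbol-by-symbol to w kww kww kww w kww kww w kww kww kww w kww kww w kww kww; joining the 17 pieces gives the next term.

wkwwkwwkwwwkwwkwwwkwwkwwkwwwkwwkwwwkwwkww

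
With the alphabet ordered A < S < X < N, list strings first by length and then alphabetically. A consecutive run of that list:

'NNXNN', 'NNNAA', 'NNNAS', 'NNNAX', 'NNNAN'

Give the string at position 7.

Advancing 2 positions from NNNAN through NNNAN → NNNSA reaches term 7.

NNNSS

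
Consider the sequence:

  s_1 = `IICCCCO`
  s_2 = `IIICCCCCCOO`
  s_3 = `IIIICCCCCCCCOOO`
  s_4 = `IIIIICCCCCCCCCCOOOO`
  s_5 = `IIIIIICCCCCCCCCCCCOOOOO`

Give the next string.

IIIIIIICCCCCCCCCCCCCCOOOOOO

The n-th term is n I's then 2n C's then n-1 O's, where the shown terms are n = 2, 3, 4, 5, 6.
At n = 7 the blocks have lengths 7, 14, 6.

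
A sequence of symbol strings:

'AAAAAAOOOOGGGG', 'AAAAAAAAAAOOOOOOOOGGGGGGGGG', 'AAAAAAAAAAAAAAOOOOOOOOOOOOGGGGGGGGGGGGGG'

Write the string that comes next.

Each string has the form A^{4n+2} O^{4n} G^{5n-1} (n = 1, 2, …).
Setting n = 4 gives 18, 16, 19 characters in each block.

AAAAAAAAAAAAAAAAAAOOOOOOOOOOOOOOOOGGGGGGGGGGGGGGGGGGG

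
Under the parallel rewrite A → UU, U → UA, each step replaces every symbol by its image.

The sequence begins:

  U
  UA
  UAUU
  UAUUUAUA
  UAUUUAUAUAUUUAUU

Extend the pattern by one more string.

Rewriting the 16 symbols of UAUUUAUAUAUUUAUU one by one yields UA UU UA UA UA UU UA UU UA UU UA UA UA UU UA UA; concatenated:

UAUUUAUAUAUUUAUUUAUUUAUAUAUUUAUA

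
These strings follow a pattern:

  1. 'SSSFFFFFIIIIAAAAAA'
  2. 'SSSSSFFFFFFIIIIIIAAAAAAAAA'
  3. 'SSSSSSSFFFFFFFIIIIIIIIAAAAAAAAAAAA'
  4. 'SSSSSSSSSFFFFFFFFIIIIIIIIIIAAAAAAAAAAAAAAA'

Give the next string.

SSSSSSSSSSSFFFFFFFFFIIIIIIIIIIIIAAAAAAAAAAAAAAAAAA

Term n consists of 2n-1 S's, followed by n+3 F's, followed by 2n I's, followed by 3n A's, where the shown terms are n = 2, 3, 4, 5.
Setting n = 6 gives 11, 9, 12, 18 characters in each block.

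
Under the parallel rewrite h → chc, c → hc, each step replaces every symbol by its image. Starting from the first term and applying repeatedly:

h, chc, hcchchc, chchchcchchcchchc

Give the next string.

Applying the rule to each of the 17 symbols of chchchcchchcchchc gives the pieces hc chc hc chc hc chc hc hc chc hc chc hc hc chc hc chc hc, which concatenate to the answer.

hcchchcchchcchchchcchchcchchchcchchcchchc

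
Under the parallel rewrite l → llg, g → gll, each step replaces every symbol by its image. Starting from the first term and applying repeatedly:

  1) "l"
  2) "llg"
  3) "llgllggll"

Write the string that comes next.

Rewriting each symbol of llgllggll: l→llg, l→llg, g→gll, l→llg, l→llg, g→gll, g→gll, l→llg, l→llg, which concatenates to llg llg gll llg llg gll gll llg llg.

llgllggllllgllggllgllllgllg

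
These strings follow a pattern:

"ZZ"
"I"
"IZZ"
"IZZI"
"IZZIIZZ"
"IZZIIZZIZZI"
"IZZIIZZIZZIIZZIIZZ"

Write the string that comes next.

This is a Fibonacci-style word recurrence s(k) = s(k−1)·s(k−2): e.g. I·ZZ = IZZ.
So term 8 is IZZIIZZIZZIIZZIIZZ·IZZIIZZIZZI.

IZZIIZZIZZIIZZIIZZIZZIIZZIZZI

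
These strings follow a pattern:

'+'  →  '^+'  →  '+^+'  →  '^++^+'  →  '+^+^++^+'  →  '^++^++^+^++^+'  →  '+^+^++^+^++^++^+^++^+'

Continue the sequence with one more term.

Each term (from the third on) is the two preceding terms concatenated in order: term 3 = +·^+ = +^+.
Continuing: ^++^++^+^++^+ · +^+^++^+^++^++^+^++^+ gives term 8.

^++^++^+^++^++^+^++^+^++^++^+^++^+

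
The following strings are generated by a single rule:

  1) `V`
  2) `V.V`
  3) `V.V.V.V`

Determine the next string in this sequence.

Every step duplicates the string with '.' between the halves.
Doubling V.V.V.V with '.' between the halves:

V.V.V.V.V.V.V.V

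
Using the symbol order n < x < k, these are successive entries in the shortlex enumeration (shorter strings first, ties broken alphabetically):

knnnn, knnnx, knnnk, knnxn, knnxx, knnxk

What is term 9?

knnkk

Advancing 3 positions from knnxk through knnxk → knnkn → knnkx reaches term 9.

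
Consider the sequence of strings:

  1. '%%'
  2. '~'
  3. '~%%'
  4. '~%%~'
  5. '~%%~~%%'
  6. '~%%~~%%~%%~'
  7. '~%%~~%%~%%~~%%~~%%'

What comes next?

~%%~~%%~%%~~%%~~%%~%%~~%%~%%~

This is a Fibonacci-style word recurrence s(k) = s(k−1)·s(k−2): e.g. ~·%% = ~%%.
So term 8 is ~%%~~%%~%%~~%%~~%%·~%%~~%%~%%~.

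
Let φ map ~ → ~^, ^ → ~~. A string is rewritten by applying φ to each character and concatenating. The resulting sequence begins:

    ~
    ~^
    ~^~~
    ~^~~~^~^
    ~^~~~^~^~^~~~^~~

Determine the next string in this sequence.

Replace each of the 16 characters of ~^~~~^~^~^~~~^~~ in place — ~^ ~~ ~^ ~^ ~^ ~~ ~^ ~~ ~^ ~~ ~^ ~^ ~^ ~~ ~^ ~^ — and concatenate.

~^~~~^~^~^~~~^~~~^~~~^~^~^~~~^~^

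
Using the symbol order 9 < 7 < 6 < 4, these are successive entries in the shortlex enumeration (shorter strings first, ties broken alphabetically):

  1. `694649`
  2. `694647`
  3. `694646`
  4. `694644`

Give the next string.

694499

The successor of 694644 increments the rightmost position that isn't already 4 and resets every position after it to 9.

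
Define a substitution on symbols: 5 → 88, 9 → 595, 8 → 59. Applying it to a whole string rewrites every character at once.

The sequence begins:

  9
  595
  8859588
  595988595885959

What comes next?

φ(595988595885959) expands symbol-by-symbol to 88 595 88 595 59 59 88 595 88 59 59 88 595 88 595; joining the 15 pieces gives the next term.

88595885955959885958859598859588595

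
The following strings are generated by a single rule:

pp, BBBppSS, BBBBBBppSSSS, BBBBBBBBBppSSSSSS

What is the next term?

BBBBBBBBBBBBppSSSSSSSS

Each term wraps the previous one in BBB on the left and SS on the right.
So the next term is BBB·BBBBBBBBBppSSSSSS·SS.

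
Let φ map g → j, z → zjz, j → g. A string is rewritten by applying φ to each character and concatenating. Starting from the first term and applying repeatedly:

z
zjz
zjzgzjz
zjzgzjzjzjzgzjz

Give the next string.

Replace each of the 15 characters of zjzgzjzjzjzgzjz in place — zjz g zjz j zjz g zjz g zjz g zjz j zjz g zjz — and concatenate.

zjzgzjzjzjzgzjzgzjzgzjzjzjzgzjz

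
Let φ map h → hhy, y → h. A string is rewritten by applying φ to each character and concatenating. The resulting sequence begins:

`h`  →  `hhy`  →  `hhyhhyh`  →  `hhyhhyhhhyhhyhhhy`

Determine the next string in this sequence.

hhyhhyhhhyhhyhhhyhhyhhyhhhyhhyhhhyhhyhhyh

Replace each of the 17 characters of hhyhhyhhhyhhyhhhy in place — hhy hhy h hhy hhy h hhy hhy hhy h hhy hhy h hhy hhy hhy h — and concatenate.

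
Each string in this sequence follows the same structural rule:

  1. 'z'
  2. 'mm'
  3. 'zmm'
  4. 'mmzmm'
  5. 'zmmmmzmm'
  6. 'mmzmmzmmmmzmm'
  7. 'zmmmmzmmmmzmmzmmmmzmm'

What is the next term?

mmzmmzmmmmzmmzmmmmzmmmmzmmzmmmmzmm

From term 3 onward, concatenate the second-to-last term with the last: z·mm = zmm, mm·zmm = mmzmm, …
Continuing: mmzmmzmmmmzmm · zmmmmzmmmmzmmzmmmmzmm gives term 8.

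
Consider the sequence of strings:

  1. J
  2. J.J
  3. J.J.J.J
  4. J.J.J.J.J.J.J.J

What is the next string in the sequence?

s(k+1) = s(k)·.·s(k) — each term doubles the last with '.' between the halves.
So the next term is two copies of J.J.J.J.J.J.J.J with '.' between the halves.

J.J.J.J.J.J.J.J.J.J.J.J.J.J.J.J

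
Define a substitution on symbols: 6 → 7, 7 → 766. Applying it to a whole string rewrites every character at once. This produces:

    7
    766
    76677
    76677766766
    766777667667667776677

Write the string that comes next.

7667776676676677766777667776676676677766766

Applying the rule to each of the 21 symbols of 766777667667667776677 gives the pieces 766 7 7 766 766 766 7 7 766 7 7 766 7 7 766 766 766 7 7 766 766, which concatenate to the answer.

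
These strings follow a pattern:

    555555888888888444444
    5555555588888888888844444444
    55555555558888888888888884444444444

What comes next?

Reading off run lengths: 5 runs 6, 8, 10; 8 runs 9, 12, 15; 4 runs 6, 8, 10 — each is linear in n, where the shown terms are n = 3, 4, 5.
At n = 6 the blocks have lengths 12, 18, 12.

555555555555888888888888888888444444444444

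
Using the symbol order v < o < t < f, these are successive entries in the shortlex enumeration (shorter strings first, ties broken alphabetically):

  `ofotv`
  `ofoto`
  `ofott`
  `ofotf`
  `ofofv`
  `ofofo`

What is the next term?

ofoft

The successor of ofofo increments the rightmost position that isn't already f and resets every position after it to v.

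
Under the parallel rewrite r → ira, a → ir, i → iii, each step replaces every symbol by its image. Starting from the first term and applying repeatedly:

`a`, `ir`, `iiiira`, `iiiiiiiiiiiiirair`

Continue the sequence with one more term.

Rewriting the 17 symbols of iiiiiiiiiiiiirair one by one yields iii iii iii iii iii iii iii iii iii iii iii iii iii ira ir iii ira; concatenated:

iiiiiiiiiiiiiiiiiiiiiiiiiiiiiiiiiiiiiiiirairiiiira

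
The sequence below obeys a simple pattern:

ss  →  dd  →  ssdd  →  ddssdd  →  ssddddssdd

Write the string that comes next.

Each term (from the third on) is the two preceding terms concatenated in order: term 3 = ss·dd = ssdd.
Continuing: ddssdd · ssddddssdd gives term 6.

ddssddssddddssdd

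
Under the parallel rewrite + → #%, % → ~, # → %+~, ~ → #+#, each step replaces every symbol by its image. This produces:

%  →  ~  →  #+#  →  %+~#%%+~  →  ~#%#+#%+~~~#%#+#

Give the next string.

φ(~#%#+#%+~~~#%#+#) expands symbol-by-symbol to #+# %+~ ~ %+~ #% %+~ ~ #% #+# #+# #+# %+~ ~ %+~ #% %+~; joining the 16 pieces gives the next term.

#+#%+~~%+~#%%+~~#%#+##+##+#%+~~%+~#%%+~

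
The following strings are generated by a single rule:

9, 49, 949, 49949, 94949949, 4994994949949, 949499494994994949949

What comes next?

This is a Fibonacci-style word recurrence s(k) = s(k−2)·s(k−1): e.g. 9·49 = 949.
So term 8 is 4994994949949·949499494994994949949.

4994994949949949499494994994949949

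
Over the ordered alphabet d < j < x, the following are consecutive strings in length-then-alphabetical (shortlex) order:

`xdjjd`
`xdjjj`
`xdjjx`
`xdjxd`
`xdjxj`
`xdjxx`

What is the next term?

Treat xdjxx as a base-3 numeral over the given alphabet and add one, carrying through any trailing x's.

xdxdd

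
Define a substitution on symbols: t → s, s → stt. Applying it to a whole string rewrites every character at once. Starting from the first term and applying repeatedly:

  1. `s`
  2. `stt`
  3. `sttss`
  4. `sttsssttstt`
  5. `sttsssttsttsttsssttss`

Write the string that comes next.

Rewriting the 21 symbols of sttsssttsttsttsssttss one by one yields stt s s stt stt stt s s stt s s stt s s stt stt stt s s stt stt; concatenated:

sttsssttsttsttsssttsssttsssttsttsttsssttstt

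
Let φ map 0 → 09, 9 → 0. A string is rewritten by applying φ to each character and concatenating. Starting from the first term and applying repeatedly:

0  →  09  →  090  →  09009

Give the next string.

Expanding 09009: 0→09, 9→0, 0→09, 0→09, 9→0. Concatenated: 09 0 09 09 0.

09009090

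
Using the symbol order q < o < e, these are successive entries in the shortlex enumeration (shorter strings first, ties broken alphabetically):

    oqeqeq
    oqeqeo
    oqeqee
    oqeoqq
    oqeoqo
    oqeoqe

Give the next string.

Treat oqeoqe as a base-3 numeral over the given alphabet and add one, carrying through any trailing e's.

oqeooq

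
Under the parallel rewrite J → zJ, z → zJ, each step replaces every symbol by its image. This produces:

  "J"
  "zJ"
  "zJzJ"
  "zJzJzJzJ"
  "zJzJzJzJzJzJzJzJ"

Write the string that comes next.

φ(zJzJzJzJzJzJzJzJ) expands symbol-by-symbol to zJ zJ zJ zJ zJ zJ zJ zJ zJ zJ zJ zJ zJ zJ zJ zJ; joining the 16 pieces gives the next term.

zJzJzJzJzJzJzJzJzJzJzJzJzJzJzJzJ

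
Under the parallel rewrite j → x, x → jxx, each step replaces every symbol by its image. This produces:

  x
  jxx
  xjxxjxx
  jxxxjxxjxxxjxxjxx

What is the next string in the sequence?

xjxxjxxjxxxjxxjxxxjxxjxxjxxxjxxjxxxjxxjxx

φ(jxxxjxxjxxxjxxjxx) expands symbol-by-symbol to x jxx jxx jxx x jxx jxx x jxx jxx jxx x jxx jxx x jxx jxx; joining the 17 pieces gives the next term.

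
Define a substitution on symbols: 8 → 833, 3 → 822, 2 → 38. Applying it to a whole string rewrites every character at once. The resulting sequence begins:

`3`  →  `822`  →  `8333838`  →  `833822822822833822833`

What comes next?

8338228228333838833383883338388338228228333838833822822

Applying the rule to each of the 21 symbols of 833822822822833822833 gives the pieces 833 822 822 833 38 38 833 38 38 833 38 38 833 822 822 833 38 38 833 822 822, which concatenate to the answer.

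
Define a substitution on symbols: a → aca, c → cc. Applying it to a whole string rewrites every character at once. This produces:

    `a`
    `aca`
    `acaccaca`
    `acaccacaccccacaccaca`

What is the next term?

Applying the rule to each of the 20 symbols of acaccacaccccacaccaca gives the pieces aca cc aca cc cc aca cc aca cc cc cc cc aca cc aca cc cc aca cc aca, which concatenate to the answer.

acaccacaccccacaccacaccccccccacaccacaccccacaccaca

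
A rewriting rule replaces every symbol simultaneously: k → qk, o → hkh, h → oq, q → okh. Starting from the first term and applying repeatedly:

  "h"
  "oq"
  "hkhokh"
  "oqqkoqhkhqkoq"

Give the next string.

Replace each of the 13 characters of oqqkoqhkhqkoq in place — hkh okh okh qk hkh okh oq qk oq okh qk hkh okh — and concatenate.

hkhokhokhqkhkhokhoqqkoqokhqkhkhokh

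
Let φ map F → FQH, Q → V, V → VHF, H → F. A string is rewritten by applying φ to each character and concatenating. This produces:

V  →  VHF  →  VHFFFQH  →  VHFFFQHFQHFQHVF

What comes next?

VHFFFQHFQHFQHVFFQHVFFQHVFVHFFQH

Replace each of the 15 characters of VHFFFQHFQHFQHVF in place — VHF F FQH FQH FQH V F FQH V F FQH V F VHF FQH — and concatenate.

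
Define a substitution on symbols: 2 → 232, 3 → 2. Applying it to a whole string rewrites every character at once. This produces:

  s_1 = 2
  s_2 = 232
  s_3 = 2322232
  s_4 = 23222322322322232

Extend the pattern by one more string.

23222322322322232232223223222322322322232

Replace each of the 17 characters of 23222322322322232 in place — 232 2 232 232 232 2 232 232 2 232 232 2 232 232 232 2 232 — and concatenate.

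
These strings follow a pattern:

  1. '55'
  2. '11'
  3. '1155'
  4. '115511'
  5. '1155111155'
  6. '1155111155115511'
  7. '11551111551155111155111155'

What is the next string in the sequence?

115511115511551111551111551155111155115511

Each term (from the third on) is the previous term followed by the one before it: term 3 = 11·55 = 1155.
The next term joins 11551111551155111155111155 and 1155111155115511.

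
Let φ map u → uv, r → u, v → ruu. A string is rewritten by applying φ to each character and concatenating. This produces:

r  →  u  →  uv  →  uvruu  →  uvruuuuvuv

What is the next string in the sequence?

uvruuuuvuvuvuvruuuvruu

Expanding uvruuuuvuv: u→uv, v→ruu, r→u, u→uv, u→uv, u→uv, u→uv, v→ruu, u→uv, v→ruu. Concatenated: uv ruu u uv uv uv uv ruu uv ruu.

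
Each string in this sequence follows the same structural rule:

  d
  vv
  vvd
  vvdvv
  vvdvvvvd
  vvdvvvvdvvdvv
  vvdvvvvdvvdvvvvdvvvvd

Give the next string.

vvdvvvvdvvdvvvvdvvvvdvvdvvvvdvvdvv

From term 3 onward, concatenate the last term with the second-to-last: vv·d = vvd, vvd·vv = vvdvv, …
So term 8 is vvdvvvvdvvdvvvvdvvvvd·vvdvvvvdvvdvv.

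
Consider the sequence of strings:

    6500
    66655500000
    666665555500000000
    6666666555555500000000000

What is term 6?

The n-th term is 2n-1 6's then 2n-1 5's then 3n-1 0's (n = 1, 2, …).
At n = 6 the blocks have lengths 11, 11, 17.

666666666665555555555500000000000000000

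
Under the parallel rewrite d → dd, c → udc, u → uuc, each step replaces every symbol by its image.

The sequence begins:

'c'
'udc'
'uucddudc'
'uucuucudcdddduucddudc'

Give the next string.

Applying the rule to each of the 21 symbols of uucuucudcdddduucddudc gives the pieces uuc uuc udc uuc uuc udc uuc dd udc dd dd dd dd uuc uuc udc dd dd uuc dd udc, which concatenate to the answer.

uucuucudcuucuucudcuucddudcdddddddduucuucudcdddduucddudc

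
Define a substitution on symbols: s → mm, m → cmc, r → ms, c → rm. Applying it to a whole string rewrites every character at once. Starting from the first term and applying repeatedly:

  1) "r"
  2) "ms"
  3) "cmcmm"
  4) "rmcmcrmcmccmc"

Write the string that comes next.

Rewriting the 13 symbols of rmcmcrmcmccmc one by one yields ms cmc rm cmc rm ms cmc rm cmc rm rm cmc rm; concatenated:

mscmcrmcmcrmmscmcrmcmcrmrmcmcrm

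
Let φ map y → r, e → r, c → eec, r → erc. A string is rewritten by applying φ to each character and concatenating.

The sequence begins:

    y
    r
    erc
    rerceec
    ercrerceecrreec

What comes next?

φ(ercrerceecrreec) expands symbol-by-symbol to r erc eec erc r erc eec r r eec erc erc r r eec; joining the 15 pieces gives the next term.

rerceecercrerceecrreecercercrreec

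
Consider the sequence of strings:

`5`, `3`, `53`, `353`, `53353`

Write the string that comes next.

Each term (from the third on) is the two preceding terms concatenated in order: term 3 = 5·3 = 53.
Continuing: 353 · 53353 gives term 6.

35353353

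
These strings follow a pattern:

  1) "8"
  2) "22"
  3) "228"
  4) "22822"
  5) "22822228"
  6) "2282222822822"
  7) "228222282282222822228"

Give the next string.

2282222822822228222282282222822822

This is a Fibonacci-style word recurrence s(k) = s(k−1)·s(k−2): e.g. 22·8 = 228.
The next term joins 228222282282222822228 and 2282222822822.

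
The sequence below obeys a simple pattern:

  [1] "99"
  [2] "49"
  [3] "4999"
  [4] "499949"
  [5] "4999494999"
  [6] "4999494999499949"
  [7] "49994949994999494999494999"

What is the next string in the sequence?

499949499949994949994949994999494999499949

From term 3 onward, concatenate the last term with the second-to-last: 49·99 = 4999, 4999·49 = 499949, …
The next term joins 49994949994999494999494999 and 4999494999499949.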